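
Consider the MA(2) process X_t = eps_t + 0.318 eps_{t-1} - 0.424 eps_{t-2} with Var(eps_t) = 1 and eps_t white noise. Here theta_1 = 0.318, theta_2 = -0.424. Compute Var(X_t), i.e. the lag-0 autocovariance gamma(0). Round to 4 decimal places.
\gamma(0) = 1.2809

For an MA(q) process X_t = eps_t + sum_i theta_i eps_{t-i} with
Var(eps_t) = sigma^2, the variance is
  gamma(0) = sigma^2 * (1 + sum_i theta_i^2).
  sum_i theta_i^2 = (0.318)^2 + (-0.424)^2 = 0.101124 + 0.179776 = 0.2809.
  gamma(0) = 1 * (1 + 0.2809) = 1 * 1.2809 = 1.2809.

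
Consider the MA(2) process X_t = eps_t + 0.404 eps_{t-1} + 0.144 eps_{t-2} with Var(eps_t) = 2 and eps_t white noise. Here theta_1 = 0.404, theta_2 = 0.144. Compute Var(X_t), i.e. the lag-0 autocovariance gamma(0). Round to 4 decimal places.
\gamma(0) = 2.3679

For an MA(q) process X_t = eps_t + sum_i theta_i eps_{t-i} with
Var(eps_t) = sigma^2, the variance is
  gamma(0) = sigma^2 * (1 + sum_i theta_i^2).
  sum_i theta_i^2 = (0.404)^2 + (0.144)^2 = 0.163216 + 0.020736 = 0.183952.
  gamma(0) = 2 * (1 + 0.183952) = 2 * 1.183952 = 2.367904, which rounds to 2.3679.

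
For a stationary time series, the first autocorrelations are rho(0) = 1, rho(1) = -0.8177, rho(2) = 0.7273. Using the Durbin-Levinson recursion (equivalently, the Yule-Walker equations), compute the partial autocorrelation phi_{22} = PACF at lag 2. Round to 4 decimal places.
\phi_{22} = 0.1770

The PACF at lag k is phi_{kk}, the last component of the solution
to the Yule-Walker system G_k phi = r_k where
  (G_k)_{ij} = rho(|i - j|), (r_k)_i = rho(i), i,j = 1..k.
Equivalently, Durbin-Levinson gives phi_{kk} iteratively:
  phi_{11} = rho(1)
  phi_{kk} = [rho(k) - sum_{j=1..k-1} phi_{k-1,j} rho(k-j)]
            / [1 - sum_{j=1..k-1} phi_{k-1,j} rho(j)],
  phi_{k,j} = phi_{k-1,j} - phi_{kk} phi_{k-1,k-j},  j = 1..k-1.
Step k = 1:
  phi_11 = rho(1) = -0.8177.
Step k = 2:
  phi_22 = [rho(2) - phi_11 rho(1)] / [1 - phi_11 rho(1)] = [0.7273 - (-0.8177)(-0.8177)] / [1 - (-0.8177)(-0.8177)]
         = 0.05866671 / 0.33136671 = 0.177.
Therefore phi_{22} = 0.1770.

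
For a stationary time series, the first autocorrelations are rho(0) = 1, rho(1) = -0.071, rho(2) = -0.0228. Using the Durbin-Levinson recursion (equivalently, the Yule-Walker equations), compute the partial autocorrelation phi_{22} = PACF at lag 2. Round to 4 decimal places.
\phi_{22} = -0.0280

The PACF at lag k is phi_{kk}, the last component of the solution
to the Yule-Walker system G_k phi = r_k where
  (G_k)_{ij} = rho(|i - j|), (r_k)_i = rho(i), i,j = 1..k.
Equivalently, Durbin-Levinson gives phi_{kk} iteratively:
  phi_{11} = rho(1)
  phi_{kk} = [rho(k) - sum_{j=1..k-1} phi_{k-1,j} rho(k-j)]
            / [1 - sum_{j=1..k-1} phi_{k-1,j} rho(j)],
  phi_{k,j} = phi_{k-1,j} - phi_{kk} phi_{k-1,k-j},  j = 1..k-1.
Step k = 1:
  phi_11 = rho(1) = -0.071.
Step k = 2:
  phi_22 = [rho(2) - phi_11 rho(1)] / [1 - phi_11 rho(1)] = [-0.0228 - (-0.071)(-0.071)] / [1 - (-0.071)(-0.071)]
         = -0.027841 / 0.994959 = -0.028.
Therefore phi_{22} = -0.0280.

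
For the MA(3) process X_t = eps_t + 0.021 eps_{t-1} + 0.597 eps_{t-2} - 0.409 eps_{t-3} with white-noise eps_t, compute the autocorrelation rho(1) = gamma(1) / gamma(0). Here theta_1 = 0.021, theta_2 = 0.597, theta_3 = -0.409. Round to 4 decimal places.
\rho(1) = -0.1382

For an MA(q) process with theta_0 = 1, the autocovariance is
  gamma(k) = sigma^2 * sum_{i=0..q-k} theta_i * theta_{i+k},
and rho(k) = gamma(k) / gamma(0). Sigma^2 cancels.
  numerator   = (1)*(0.021) + (0.021)*(0.597) + (0.597)*(-0.409) = -0.210636.
  denominator = (1)^2 + (0.021)^2 + (0.597)^2 + (-0.409)^2 = 1.524131.
  rho(1) = -0.210636 / 1.524131 = -0.1382.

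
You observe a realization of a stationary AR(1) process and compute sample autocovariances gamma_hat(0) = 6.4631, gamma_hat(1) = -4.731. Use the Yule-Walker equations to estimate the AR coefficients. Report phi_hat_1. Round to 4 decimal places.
\hat\phi_{1} = -0.7320

The Yule-Walker equations for an AR(p) process read, in matrix form,
  Gamma_p phi = r_p,   with   (Gamma_p)_{ij} = gamma(|i - j|),
                       (r_p)_i = gamma(i),   i,j = 1..p.
Substitute the sample gammas (Toeplitz matrix and right-hand side of size 1):
  Gamma_p = [[6.4631]]
  r_p     = [-4.731]
With p = 1 this is the single equation gamma(0) phi_1 = gamma(1):
  phi_hat_1 = gamma(1) / gamma(0) = -4.731 / 6.4631 = -0.7320.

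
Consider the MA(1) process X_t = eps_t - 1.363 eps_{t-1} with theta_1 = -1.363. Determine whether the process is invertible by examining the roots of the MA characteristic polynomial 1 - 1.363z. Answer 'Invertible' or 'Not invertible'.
\text{Not invertible}

The MA(q) characteristic polynomial is P(z) = 1 - 1.363z.
Invertibility requires all roots to lie outside the unit circle, i.e. |z| > 1 for every root.
This is linear in z: 1 + (-1.363) z = 0  =>  z = -1/(-1.363) = 0.733676,  |z| = 0.733676.
Moduli of all roots: 0.7337.
All moduli strictly greater than 1? No.
Verdict: Not invertible.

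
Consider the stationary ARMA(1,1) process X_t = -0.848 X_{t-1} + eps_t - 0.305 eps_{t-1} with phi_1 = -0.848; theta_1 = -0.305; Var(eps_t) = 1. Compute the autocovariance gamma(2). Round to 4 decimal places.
\gamma(2) = 4.3811

Multiply the model equation by X_{t-k} and take expectations. With theta_0 = psi_0 = 1 and psi_j the MA(infinity) weights, this gives
  gamma(k) - sum_i phi_i gamma(k-i) = c_k,
  c_k = sigma^2 * sum_{j=k..q} theta_j psi_{j-k}   (c_k = 0 for k > q),
using gamma(-m) = gamma(m).
psi-weights needed (psi_j = theta_j + sum_i phi_i psi_{j-i}):
  psi_1 = theta_1 + phi_1 = -0.305 + (-0.848) = -1.153
Right-hand sides:
  c_0 = sigma^2 (1 + theta_1 psi_1) = 1 * (1 + (-0.305)(-1.153)) = 1 * 1.351665 = 1.351665
  c_1 = sigma^2 theta_1 = 1 * (-0.305) = -0.305
  c_2 = 0
Equations for k = 0 and k = 1 (AR order 1):
  gamma(0) = phi_1 gamma(1) + c_0
  gamma(1) = phi_1 gamma(0) + c_1
Substituting the second into the first: gamma(0) (1 - phi_1^2) = c_0 + phi_1 c_1, so
  gamma(0) = (c_0 + phi_1 c_1) / (1 - phi_1^2) = (1.351665 + (-0.848)(-0.305)) / (1 - (-0.848)^2) = 1.610305 / 0.280896 = 5.732745.
  gamma(1) = phi_1 gamma(0) + c_1 = (-0.848)(5.732745) + (-0.305) = -5.166367.
For k = 2 (> q): gamma(2) = phi_1 gamma(1) = (-0.848)(-5.166367) = 4.38108.
Therefore gamma(2) = 4.3811 (to 4 decimal places).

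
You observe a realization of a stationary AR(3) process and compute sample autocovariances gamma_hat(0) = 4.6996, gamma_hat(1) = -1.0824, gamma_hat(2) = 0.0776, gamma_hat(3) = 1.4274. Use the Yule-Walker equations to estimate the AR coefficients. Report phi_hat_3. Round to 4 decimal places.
\hat\phi_{3} = 0.3160

The Yule-Walker equations for an AR(p) process read, in matrix form,
  Gamma_p phi = r_p,   with   (Gamma_p)_{ij} = gamma(|i - j|),
                       (r_p)_i = gamma(i),   i,j = 1..p.
Substitute the sample gammas (Toeplitz matrix and right-hand side of size 3):
  Gamma_p = [[4.6996, -1.0824, 0.0776], [-1.0824, 4.6996, -1.0824], [0.0776, -1.0824, 4.6996]]
  r_p     = [-1.0824, 0.0776, 1.4274]
Written out (R1..R3):
  (R1) 4.6996 phi_1 - 1.0824 phi_2 + 0.0776 phi_3 = -1.0824
  (R2) -1.0824 phi_1 + 4.6996 phi_2 - 1.0824 phi_3 = 0.0776
  (R3) 0.0776 phi_1 - 1.0824 phi_2 + 4.6996 phi_3 = 1.4274
Gaussian elimination:
  R2 <- R2 - (-1.0824/4.6996) R1 = R2 - (-0.230317) R1:  4.450304 phi_2 - 1.064527 phi_3 = -0.171696
  R3 <- R3 - (0.0776/4.6996) R1 = R3 - (0.016512) R1:  -1.064527 phi_2 + 4.698319 phi_3 = 1.445273
  R3 <- R3 - (-1.064527/4.450304) R2 = R3 - (-0.239203) R2:  4.44368 phi_3 = 1.404202
Back-substitution:
  phi_hat_3 = 1.404202 / 4.44368 = 0.316
  phi_hat_2 = (-0.171696 - (-1.064527)(0.316)) / 4.450304 = 0.037008
  phi_hat_1 = (-1.0824 - (-1.0824)(0.037008) - (0.0776)(0.316)) / 4.6996 = -0.227012
So phi_hat = [-0.2270, 0.0370, 0.3160].
Therefore phi_hat_3 = 0.3160.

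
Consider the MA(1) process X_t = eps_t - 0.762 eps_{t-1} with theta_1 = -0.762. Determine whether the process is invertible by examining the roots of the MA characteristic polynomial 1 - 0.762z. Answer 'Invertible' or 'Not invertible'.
\text{Invertible}

The MA(q) characteristic polynomial is P(z) = 1 - 0.762z.
Invertibility requires all roots to lie outside the unit circle, i.e. |z| > 1 for every root.
This is linear in z: 1 + (-0.762) z = 0  =>  z = -1/(-0.762) = 1.312336,  |z| = 1.312336.
Moduli of all roots: 1.3123.
All moduli strictly greater than 1? Yes.
Verdict: Invertible.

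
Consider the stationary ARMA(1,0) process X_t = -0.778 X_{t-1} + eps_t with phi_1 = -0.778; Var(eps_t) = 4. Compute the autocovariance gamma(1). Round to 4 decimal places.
\gamma(1) = -7.8841

Multiply the model equation by X_{t-k} and take expectations. With theta_0 = psi_0 = 1 and psi_j the MA(infinity) weights, this gives
  gamma(k) - sum_i phi_i gamma(k-i) = c_k,
  c_k = sigma^2 * sum_{j=k..q} theta_j psi_{j-k}   (c_k = 0 for k > q),
using gamma(-m) = gamma(m).
Pure AR (q = 0): c_0 = sigma^2 = 4, c_k = 0 for k >= 1.
Equations for k = 0 and k = 1 (AR order 1):
  gamma(0) = phi_1 gamma(1) + c_0
  gamma(1) = phi_1 gamma(0) + c_1
Substituting the second into the first: gamma(0) (1 - phi_1^2) = c_0 + phi_1 c_1, so
  gamma(0) = c_0 / (1 - phi_1^2) = 4 / (1 - (-0.778)^2) = 4 / 0.394716 = 10.133868.
  gamma(1) = phi_1 gamma(0) = (-0.778)(10.133868) = -7.88415.
Therefore gamma(1) = -7.8841 (to 4 decimal places).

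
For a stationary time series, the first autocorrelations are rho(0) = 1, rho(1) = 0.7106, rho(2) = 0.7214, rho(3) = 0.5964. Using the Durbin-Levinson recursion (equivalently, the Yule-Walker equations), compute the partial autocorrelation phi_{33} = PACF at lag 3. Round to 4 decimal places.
\phi_{33} = -0.0070

The PACF at lag k is phi_{kk}, the last component of the solution
to the Yule-Walker system G_k phi = r_k where
  (G_k)_{ij} = rho(|i - j|), (r_k)_i = rho(i), i,j = 1..k.
Equivalently, Durbin-Levinson gives phi_{kk} iteratively:
  phi_{11} = rho(1)
  phi_{kk} = [rho(k) - sum_{j=1..k-1} phi_{k-1,j} rho(k-j)]
            / [1 - sum_{j=1..k-1} phi_{k-1,j} rho(j)],
  phi_{k,j} = phi_{k-1,j} - phi_{kk} phi_{k-1,k-j},  j = 1..k-1.
Step k = 1:
  phi_11 = rho(1) = 0.7106.
Step k = 2:
  phi_22 = [rho(2) - phi_11 rho(1)] / [1 - phi_11 rho(1)] = [0.7214 - (0.7106)(0.7106)] / [1 - (0.7106)(0.7106)]
         = 0.21644764 / 0.49504764 = 0.437226.
  Update: phi_21 = phi_11 - phi_22 phi_11 = 0.7106 - (0.437226)(0.7106) = 0.399907.
Step k = 3:
  phi_33 = [rho(3) - phi_21 rho(2) - phi_22 rho(1)] / [1 - phi_21 rho(1) - phi_22 rho(2)]
    numerator   = 0.5964 - (0.399907)(0.7214) - (0.437226)(0.7106) = -0.00278583
    denominator = 1 - (0.399907)(0.7106) - (0.437226)(0.7214) = 0.40041113
  phi_33 = -0.00278583 / 0.40041113 = -0.007.
Therefore phi_{33} = -0.0070.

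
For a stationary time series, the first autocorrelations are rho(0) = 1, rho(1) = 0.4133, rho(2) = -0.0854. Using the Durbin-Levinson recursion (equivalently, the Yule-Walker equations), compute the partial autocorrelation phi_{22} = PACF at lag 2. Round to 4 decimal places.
\phi_{22} = -0.3090

The PACF at lag k is phi_{kk}, the last component of the solution
to the Yule-Walker system G_k phi = r_k where
  (G_k)_{ij} = rho(|i - j|), (r_k)_i = rho(i), i,j = 1..k.
Equivalently, Durbin-Levinson gives phi_{kk} iteratively:
  phi_{11} = rho(1)
  phi_{kk} = [rho(k) - sum_{j=1..k-1} phi_{k-1,j} rho(k-j)]
            / [1 - sum_{j=1..k-1} phi_{k-1,j} rho(j)],
  phi_{k,j} = phi_{k-1,j} - phi_{kk} phi_{k-1,k-j},  j = 1..k-1.
Step k = 1:
  phi_11 = rho(1) = 0.4133.
Step k = 2:
  phi_22 = [rho(2) - phi_11 rho(1)] / [1 - phi_11 rho(1)] = [-0.0854 - (0.4133)(0.4133)] / [1 - (0.4133)(0.4133)]
         = -0.25621689 / 0.82918311 = -0.309.
Therefore phi_{22} = -0.3090.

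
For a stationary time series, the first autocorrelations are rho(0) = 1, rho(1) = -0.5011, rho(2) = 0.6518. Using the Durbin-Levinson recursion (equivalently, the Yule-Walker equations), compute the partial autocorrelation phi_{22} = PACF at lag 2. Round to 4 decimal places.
\phi_{22} = 0.5351

The PACF at lag k is phi_{kk}, the last component of the solution
to the Yule-Walker system G_k phi = r_k where
  (G_k)_{ij} = rho(|i - j|), (r_k)_i = rho(i), i,j = 1..k.
Equivalently, Durbin-Levinson gives phi_{kk} iteratively:
  phi_{11} = rho(1)
  phi_{kk} = [rho(k) - sum_{j=1..k-1} phi_{k-1,j} rho(k-j)]
            / [1 - sum_{j=1..k-1} phi_{k-1,j} rho(j)],
  phi_{k,j} = phi_{k-1,j} - phi_{kk} phi_{k-1,k-j},  j = 1..k-1.
Step k = 1:
  phi_11 = rho(1) = -0.5011.
Step k = 2:
  phi_22 = [rho(2) - phi_11 rho(1)] / [1 - phi_11 rho(1)] = [0.6518 - (-0.5011)(-0.5011)] / [1 - (-0.5011)(-0.5011)]
         = 0.40069879 / 0.74889879 = 0.5351.
Therefore phi_{22} = 0.5351.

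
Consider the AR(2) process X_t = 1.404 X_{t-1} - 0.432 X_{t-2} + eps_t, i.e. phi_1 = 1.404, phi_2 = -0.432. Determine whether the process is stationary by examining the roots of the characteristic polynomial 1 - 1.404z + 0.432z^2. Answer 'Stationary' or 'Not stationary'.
\text{Stationary}

The AR(p) characteristic polynomial is P(z) = 1 - 1.404z + 0.432z^2.
Stationarity requires all roots to lie outside the unit circle, i.e. |z| > 1 for every root.
Set 1 + (-1.404) z + (0.432) z^2 = 0, i.e. a z^2 + b z + c = 0 with a = 0.432, b = -1.404, c = 1.
Discriminant D = b^2 - 4ac = (-1.404)^2 - 4*(0.432)*1 = 1.971216 - (1.728) = 0.243216.
D >= 0, so the roots are real: z = (-b +/- sqrt(D)) / (2a) = (1.404 +/- 0.493169) / (0.864).
  z_1 = (1.404 + 0.493169) / (0.864) = 2.1958,   |z_1| = 2.1958.
  z_2 = (1.404 - 0.493169) / (0.864) = 1.0542,   |z_2| = 1.0542.
Moduli of all roots: 2.1958, 1.0542.
All moduli strictly greater than 1? Yes.
Verdict: Stationary.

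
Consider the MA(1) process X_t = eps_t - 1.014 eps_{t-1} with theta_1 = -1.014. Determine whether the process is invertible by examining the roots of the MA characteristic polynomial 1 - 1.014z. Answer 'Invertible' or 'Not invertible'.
\text{Not invertible}

The MA(q) characteristic polynomial is P(z) = 1 - 1.014z.
Invertibility requires all roots to lie outside the unit circle, i.e. |z| > 1 for every root.
This is linear in z: 1 + (-1.014) z = 0  =>  z = -1/(-1.014) = 0.986193,  |z| = 0.986193.
Moduli of all roots: 0.9862.
All moduli strictly greater than 1? No.
Verdict: Not invertible.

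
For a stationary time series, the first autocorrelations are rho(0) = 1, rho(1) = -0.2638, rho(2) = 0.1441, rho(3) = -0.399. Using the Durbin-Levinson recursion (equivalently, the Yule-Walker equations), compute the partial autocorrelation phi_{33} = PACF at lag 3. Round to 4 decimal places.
\phi_{33} = -0.3709

The PACF at lag k is phi_{kk}, the last component of the solution
to the Yule-Walker system G_k phi = r_k where
  (G_k)_{ij} = rho(|i - j|), (r_k)_i = rho(i), i,j = 1..k.
Equivalently, Durbin-Levinson gives phi_{kk} iteratively:
  phi_{11} = rho(1)
  phi_{kk} = [rho(k) - sum_{j=1..k-1} phi_{k-1,j} rho(k-j)]
            / [1 - sum_{j=1..k-1} phi_{k-1,j} rho(j)],
  phi_{k,j} = phi_{k-1,j} - phi_{kk} phi_{k-1,k-j},  j = 1..k-1.
Step k = 1:
  phi_11 = rho(1) = -0.2638.
Step k = 2:
  phi_22 = [rho(2) - phi_11 rho(1)] / [1 - phi_11 rho(1)] = [0.1441 - (-0.2638)(-0.2638)] / [1 - (-0.2638)(-0.2638)]
         = 0.07450956 / 0.93040956 = 0.080083.
  Update: phi_21 = phi_11 - phi_22 phi_11 = -0.2638 - (0.080083)(-0.2638) = -0.242674.
Step k = 3:
  phi_33 = [rho(3) - phi_21 rho(2) - phi_22 rho(1)] / [1 - phi_21 rho(1) - phi_22 rho(2)]
    numerator   = -0.399 - (-0.242674)(0.1441) - (0.080083)(-0.2638) = -0.34290487
    denominator = 1 - (-0.242674)(-0.2638) - (0.080083)(0.1441) = 0.92444265
  phi_33 = -0.34290487 / 0.92444265 = -0.3709.
Therefore phi_{33} = -0.3709.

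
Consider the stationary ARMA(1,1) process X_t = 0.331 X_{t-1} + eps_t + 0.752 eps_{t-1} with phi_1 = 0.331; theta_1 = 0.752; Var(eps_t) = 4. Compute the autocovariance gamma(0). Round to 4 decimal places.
\gamma(0) = 9.2688

Multiply the model equation by X_{t-k} and take expectations. With theta_0 = psi_0 = 1 and psi_j the MA(infinity) weights, this gives
  gamma(k) - sum_i phi_i gamma(k-i) = c_k,
  c_k = sigma^2 * sum_{j=k..q} theta_j psi_{j-k}   (c_k = 0 for k > q),
using gamma(-m) = gamma(m).
psi-weights needed (psi_j = theta_j + sum_i phi_i psi_{j-i}):
  psi_1 = theta_1 + phi_1 = 0.752 + (0.331) = 1.083
Right-hand sides:
  c_0 = sigma^2 (1 + theta_1 psi_1) = 4 * (1 + (0.752)(1.083)) = 4 * 1.814416 = 7.257664
  c_1 = sigma^2 theta_1 = 4 * (0.752) = 3.008
  c_2 = 0
Equations for k = 0 and k = 1 (AR order 1):
  gamma(0) = phi_1 gamma(1) + c_0
  gamma(1) = phi_1 gamma(0) + c_1
Substituting the second into the first: gamma(0) (1 - phi_1^2) = c_0 + phi_1 c_1, so
  gamma(0) = (c_0 + phi_1 c_1) / (1 - phi_1^2) = (7.257664 + (0.331)(3.008)) / (1 - (0.331)^2) = 8.253312 / 0.890439 = 9.268812.
Therefore gamma(0) = 9.2688 (to 4 decimal places).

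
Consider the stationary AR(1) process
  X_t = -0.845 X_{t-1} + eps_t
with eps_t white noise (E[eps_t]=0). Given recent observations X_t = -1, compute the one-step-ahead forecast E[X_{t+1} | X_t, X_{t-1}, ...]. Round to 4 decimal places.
E[X_{t+1} \mid \mathcal F_t] = 0.8450

For an AR(p) model X_t = c + sum_i phi_i X_{t-i} + eps_t, the
one-step-ahead conditional mean is
  E[X_{t+1} | X_t, ...] = c + sum_i phi_i X_{t+1-i}.
Substitute known values:
  E[X_{t+1} | ...] = (-0.845) * (-1)
                   = 0.8450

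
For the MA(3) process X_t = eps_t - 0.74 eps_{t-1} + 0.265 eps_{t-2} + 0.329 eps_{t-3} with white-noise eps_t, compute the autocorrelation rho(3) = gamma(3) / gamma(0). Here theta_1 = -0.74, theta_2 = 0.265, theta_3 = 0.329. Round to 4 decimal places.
\rho(3) = 0.1906

For an MA(q) process with theta_0 = 1, the autocovariance is
  gamma(k) = sigma^2 * sum_{i=0..q-k} theta_i * theta_{i+k},
and rho(k) = gamma(k) / gamma(0). Sigma^2 cancels.
  numerator   = (1)*(0.329) = 0.329.
  denominator = (1)^2 + (-0.74)^2 + (0.265)^2 + (0.329)^2 = 1.726066.
  rho(3) = 0.329 / 1.726066 = 0.1906.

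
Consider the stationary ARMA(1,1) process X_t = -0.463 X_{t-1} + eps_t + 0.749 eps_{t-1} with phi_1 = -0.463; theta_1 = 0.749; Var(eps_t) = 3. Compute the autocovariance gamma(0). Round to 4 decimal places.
\gamma(0) = 3.3123

Multiply the model equation by X_{t-k} and take expectations. With theta_0 = psi_0 = 1 and psi_j the MA(infinity) weights, this gives
  gamma(k) - sum_i phi_i gamma(k-i) = c_k,
  c_k = sigma^2 * sum_{j=k..q} theta_j psi_{j-k}   (c_k = 0 for k > q),
using gamma(-m) = gamma(m).
psi-weights needed (psi_j = theta_j + sum_i phi_i psi_{j-i}):
  psi_1 = theta_1 + phi_1 = 0.749 + (-0.463) = 0.286
Right-hand sides:
  c_0 = sigma^2 (1 + theta_1 psi_1) = 3 * (1 + (0.749)(0.286)) = 3 * 1.214214 = 3.642642
  c_1 = sigma^2 theta_1 = 3 * (0.749) = 2.247
  c_2 = 0
Equations for k = 0 and k = 1 (AR order 1):
  gamma(0) = phi_1 gamma(1) + c_0
  gamma(1) = phi_1 gamma(0) + c_1
Substituting the second into the first: gamma(0) (1 - phi_1^2) = c_0 + phi_1 c_1, so
  gamma(0) = (c_0 + phi_1 c_1) / (1 - phi_1^2) = (3.642642 + (-0.463)(2.247)) / (1 - (-0.463)^2) = 2.602281 / 0.785631 = 3.312345.
Therefore gamma(0) = 3.3123 (to 4 decimal places).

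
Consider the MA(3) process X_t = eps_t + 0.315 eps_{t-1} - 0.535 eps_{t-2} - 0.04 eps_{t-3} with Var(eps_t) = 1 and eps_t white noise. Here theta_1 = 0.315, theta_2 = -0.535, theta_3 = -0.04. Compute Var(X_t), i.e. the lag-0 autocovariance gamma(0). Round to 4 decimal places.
\gamma(0) = 1.3871

For an MA(q) process X_t = eps_t + sum_i theta_i eps_{t-i} with
Var(eps_t) = sigma^2, the variance is
  gamma(0) = sigma^2 * (1 + sum_i theta_i^2).
  sum_i theta_i^2 = (0.315)^2 + (-0.535)^2 + (-0.04)^2 = 0.099225 + 0.286225 + 0.0016 = 0.38705.
  gamma(0) = 1 * (1 + 0.38705) = 1 * 1.38705 = 1.38705, which rounds to 1.3871.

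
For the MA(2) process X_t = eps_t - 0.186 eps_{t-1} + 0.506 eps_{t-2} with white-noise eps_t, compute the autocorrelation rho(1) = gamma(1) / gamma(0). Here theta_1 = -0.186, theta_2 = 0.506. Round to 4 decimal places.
\rho(1) = -0.2170

For an MA(q) process with theta_0 = 1, the autocovariance is
  gamma(k) = sigma^2 * sum_{i=0..q-k} theta_i * theta_{i+k},
and rho(k) = gamma(k) / gamma(0). Sigma^2 cancels.
  numerator   = (1)*(-0.186) + (-0.186)*(0.506) = -0.280116.
  denominator = (1)^2 + (-0.186)^2 + (0.506)^2 = 1.290632.
  rho(1) = -0.280116 / 1.290632 = -0.2170.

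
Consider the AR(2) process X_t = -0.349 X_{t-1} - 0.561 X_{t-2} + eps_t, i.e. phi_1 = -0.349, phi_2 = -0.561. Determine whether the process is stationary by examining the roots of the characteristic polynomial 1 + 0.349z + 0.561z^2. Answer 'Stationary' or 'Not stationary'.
\text{Stationary}

The AR(p) characteristic polynomial is P(z) = 1 + 0.349z + 0.561z^2.
Stationarity requires all roots to lie outside the unit circle, i.e. |z| > 1 for every root.
Set 1 + (0.349) z + (0.561) z^2 = 0, i.e. a z^2 + b z + c = 0 with a = 0.561, b = 0.349, c = 1.
Discriminant D = b^2 - 4ac = (0.349)^2 - 4*(0.561)*1 = 0.121801 - (2.244) = -2.122199.
D < 0, so the roots are the complex-conjugate pair z = (-b +/- i sqrt(-D)) / (2a) = -0.3111 +/- 1.2984i.
For a conjugate pair |z|^2 = z * conj(z) = (product of roots) = c/a = 1/(0.561) = 1.782531, so |z| = sqrt(1.782531) = 1.3351 for both roots.
Moduli of all roots: 1.3351, 1.3351.
All moduli strictly greater than 1? Yes.
Verdict: Stationary.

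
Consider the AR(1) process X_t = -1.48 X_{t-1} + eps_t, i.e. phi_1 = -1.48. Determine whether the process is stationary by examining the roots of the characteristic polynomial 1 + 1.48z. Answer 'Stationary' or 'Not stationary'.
\text{Not stationary}

The AR(p) characteristic polynomial is P(z) = 1 + 1.48z.
Stationarity requires all roots to lie outside the unit circle, i.e. |z| > 1 for every root.
This is linear in z: 1 + (1.48) z = 0  =>  z = -1/(1.48) = -0.675676,  |z| = 0.675676.
Moduli of all roots: 0.6757.
All moduli strictly greater than 1? No.
Verdict: Not stationary.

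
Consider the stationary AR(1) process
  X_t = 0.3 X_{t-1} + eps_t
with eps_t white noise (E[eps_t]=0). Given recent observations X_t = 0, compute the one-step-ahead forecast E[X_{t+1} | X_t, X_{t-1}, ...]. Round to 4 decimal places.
E[X_{t+1} \mid \mathcal F_t] = 0.0000

For an AR(p) model X_t = c + sum_i phi_i X_{t-i} + eps_t, the
one-step-ahead conditional mean is
  E[X_{t+1} | X_t, ...] = c + sum_i phi_i X_{t+1-i}.
Substitute known values:
  E[X_{t+1} | ...] = (0.3) * (0)
                   = 0.0000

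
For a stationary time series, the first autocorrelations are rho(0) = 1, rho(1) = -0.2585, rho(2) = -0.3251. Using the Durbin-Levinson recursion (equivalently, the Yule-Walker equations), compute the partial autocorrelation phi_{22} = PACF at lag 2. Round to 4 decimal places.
\phi_{22} = -0.4200

The PACF at lag k is phi_{kk}, the last component of the solution
to the Yule-Walker system G_k phi = r_k where
  (G_k)_{ij} = rho(|i - j|), (r_k)_i = rho(i), i,j = 1..k.
Equivalently, Durbin-Levinson gives phi_{kk} iteratively:
  phi_{11} = rho(1)
  phi_{kk} = [rho(k) - sum_{j=1..k-1} phi_{k-1,j} rho(k-j)]
            / [1 - sum_{j=1..k-1} phi_{k-1,j} rho(j)],
  phi_{k,j} = phi_{k-1,j} - phi_{kk} phi_{k-1,k-j},  j = 1..k-1.
Step k = 1:
  phi_11 = rho(1) = -0.2585.
Step k = 2:
  phi_22 = [rho(2) - phi_11 rho(1)] / [1 - phi_11 rho(1)] = [-0.3251 - (-0.2585)(-0.2585)] / [1 - (-0.2585)(-0.2585)]
         = -0.39192225 / 0.93317775 = -0.42.
Therefore phi_{22} = -0.4200.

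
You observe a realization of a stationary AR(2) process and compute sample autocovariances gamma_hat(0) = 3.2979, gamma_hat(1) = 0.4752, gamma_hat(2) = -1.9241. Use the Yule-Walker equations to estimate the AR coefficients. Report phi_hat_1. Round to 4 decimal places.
\hat\phi_{1} = 0.2330

The Yule-Walker equations for an AR(p) process read, in matrix form,
  Gamma_p phi = r_p,   with   (Gamma_p)_{ij} = gamma(|i - j|),
                       (r_p)_i = gamma(i),   i,j = 1..p.
Substitute the sample gammas (Toeplitz matrix and right-hand side of size 2):
  Gamma_p = [[3.2979, 0.4752], [0.4752, 3.2979]]
  r_p     = [0.4752, -1.9241]
Written out:
  3.2979 phi_1 + 0.4752 phi_2 = 0.4752
  0.4752 phi_1 + 3.2979 phi_2 = -1.9241
Solve by Cramer's rule:
  det = gamma(0)^2 - gamma(1)^2 = (3.2979)^2 - (0.4752)^2 = 10.87614441 - 0.22581504 = 10.65032937
  phi_hat_1 = [gamma(1) gamma(0) - gamma(1) gamma(2)] / det = [(0.4752)(3.2979) - (0.4752)(-1.9241)] / 10.65032937 = 2.4814944 / 10.65032937 = 0.233
  phi_hat_2 = [gamma(0) gamma(2) - gamma(1)^2] / det = [(3.2979)(-1.9241) - (0.4752)^2] / 10.65032937 = -6.57130443 / 10.65032937 = -0.617
So phi_hat = [0.2330, -0.6170].
Therefore phi_hat_1 = 0.2330.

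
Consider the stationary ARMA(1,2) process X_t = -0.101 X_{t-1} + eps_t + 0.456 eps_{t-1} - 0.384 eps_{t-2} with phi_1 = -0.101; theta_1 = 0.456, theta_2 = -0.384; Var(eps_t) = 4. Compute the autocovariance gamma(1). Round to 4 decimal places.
\gamma(1) = 0.7519

Multiply the model equation by X_{t-k} and take expectations. With theta_0 = psi_0 = 1 and psi_j the MA(infinity) weights, this gives
  gamma(k) - sum_i phi_i gamma(k-i) = c_k,
  c_k = sigma^2 * sum_{j=k..q} theta_j psi_{j-k}   (c_k = 0 for k > q),
using gamma(-m) = gamma(m).
psi-weights needed (psi_j = theta_j + sum_i phi_i psi_{j-i}):
  psi_1 = theta_1 + phi_1 = 0.456 + (-0.101) = 0.355
  psi_2 = theta_2 + phi_1 psi_1 = -0.384 + (-0.101)(0.355) = -0.419855
Right-hand sides:
  c_0 = sigma^2 (1 + theta_1 psi_1 + theta_2 psi_2) = 4 * (1 + (0.456)(0.355) + (-0.384)(-0.419855)) = 4 * 1.323104 = 5.292417
  c_1 = sigma^2 (theta_1 + theta_2 psi_1) = 4 * (0.456 + (-0.384)(0.355)) = 1.27872
  c_2 = sigma^2 theta_2 = 4 * (-0.384) = -1.536
Equations for k = 0 and k = 1 (AR order 1):
  gamma(0) = phi_1 gamma(1) + c_0
  gamma(1) = phi_1 gamma(0) + c_1
Substituting the second into the first: gamma(0) (1 - phi_1^2) = c_0 + phi_1 c_1, so
  gamma(0) = (c_0 + phi_1 c_1) / (1 - phi_1^2) = (5.292417 + (-0.101)(1.27872)) / (1 - (-0.101)^2) = 5.163267 / 0.989799 = 5.21648.
  gamma(1) = phi_1 gamma(0) + c_1 = (-0.101)(5.21648) + (1.27872) = 0.751856.
Therefore gamma(1) = 0.7519 (to 4 decimal places).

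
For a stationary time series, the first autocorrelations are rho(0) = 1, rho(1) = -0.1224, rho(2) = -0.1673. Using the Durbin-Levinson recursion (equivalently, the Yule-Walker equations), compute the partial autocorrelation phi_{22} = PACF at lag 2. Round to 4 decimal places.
\phi_{22} = -0.1851

The PACF at lag k is phi_{kk}, the last component of the solution
to the Yule-Walker system G_k phi = r_k where
  (G_k)_{ij} = rho(|i - j|), (r_k)_i = rho(i), i,j = 1..k.
Equivalently, Durbin-Levinson gives phi_{kk} iteratively:
  phi_{11} = rho(1)
  phi_{kk} = [rho(k) - sum_{j=1..k-1} phi_{k-1,j} rho(k-j)]
            / [1 - sum_{j=1..k-1} phi_{k-1,j} rho(j)],
  phi_{k,j} = phi_{k-1,j} - phi_{kk} phi_{k-1,k-j},  j = 1..k-1.
Step k = 1:
  phi_11 = rho(1) = -0.1224.
Step k = 2:
  phi_22 = [rho(2) - phi_11 rho(1)] / [1 - phi_11 rho(1)] = [-0.1673 - (-0.1224)(-0.1224)] / [1 - (-0.1224)(-0.1224)]
         = -0.18228176 / 0.98501824 = -0.1851.
Therefore phi_{22} = -0.1851.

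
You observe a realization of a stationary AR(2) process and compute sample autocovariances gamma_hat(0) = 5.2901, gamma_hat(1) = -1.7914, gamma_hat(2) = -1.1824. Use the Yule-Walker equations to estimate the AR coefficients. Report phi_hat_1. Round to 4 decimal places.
\hat\phi_{1} = -0.4680

The Yule-Walker equations for an AR(p) process read, in matrix form,
  Gamma_p phi = r_p,   with   (Gamma_p)_{ij} = gamma(|i - j|),
                       (r_p)_i = gamma(i),   i,j = 1..p.
Substitute the sample gammas (Toeplitz matrix and right-hand side of size 2):
  Gamma_p = [[5.2901, -1.7914], [-1.7914, 5.2901]]
  r_p     = [-1.7914, -1.1824]
Written out:
  5.2901 phi_1 - 1.7914 phi_2 = -1.7914
  -1.7914 phi_1 + 5.2901 phi_2 = -1.1824
Solve by Cramer's rule:
  det = gamma(0)^2 - gamma(1)^2 = (5.2901)^2 - (-1.7914)^2 = 27.98515801 - 3.20911396 = 24.77604405
  phi_hat_1 = [gamma(1) gamma(0) - gamma(1) gamma(2)] / det = [(-1.7914)(5.2901) - (-1.7914)(-1.1824)] / 24.77604405 = -11.5948365 / 24.77604405 = -0.468
  phi_hat_2 = [gamma(0) gamma(2) - gamma(1)^2] / det = [(5.2901)(-1.1824) - (-1.7914)^2] / 24.77604405 = -9.4641282 / 24.77604405 = -0.382
So phi_hat = [-0.4680, -0.3820].
Therefore phi_hat_1 = -0.4680.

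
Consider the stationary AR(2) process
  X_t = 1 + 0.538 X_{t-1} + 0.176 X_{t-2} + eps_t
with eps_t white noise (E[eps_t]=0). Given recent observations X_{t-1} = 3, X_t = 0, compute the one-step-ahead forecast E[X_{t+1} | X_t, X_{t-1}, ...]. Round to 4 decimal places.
E[X_{t+1} \mid \mathcal F_t] = 1.5280

For an AR(p) model X_t = c + sum_i phi_i X_{t-i} + eps_t, the
one-step-ahead conditional mean is
  E[X_{t+1} | X_t, ...] = c + sum_i phi_i X_{t+1-i}.
Substitute known values:
  E[X_{t+1} | ...] = 1 + (0.538) * (0) + (0.176) * (3)
                   = 1.5280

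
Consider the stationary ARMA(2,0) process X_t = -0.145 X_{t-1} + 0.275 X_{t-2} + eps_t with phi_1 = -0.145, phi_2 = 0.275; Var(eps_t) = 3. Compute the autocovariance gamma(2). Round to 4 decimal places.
\gamma(2) = 1.0277

Multiply the model equation by X_{t-k} and take expectations. With theta_0 = psi_0 = 1 and psi_j the MA(infinity) weights, this gives
  gamma(k) - sum_i phi_i gamma(k-i) = c_k,
  c_k = sigma^2 * sum_{j=k..q} theta_j psi_{j-k}   (c_k = 0 for k > q),
using gamma(-m) = gamma(m).
Pure AR (q = 0): c_0 = sigma^2 = 3, c_k = 0 for k >= 1.
Equations for k = 0, 1, 2 (AR order 2, c_2 = 0):
  (E0) gamma(0) = phi_1 gamma(1) + phi_2 gamma(2) + c_0
  (E1) gamma(1) = phi_1 gamma(0) + phi_2 gamma(1) + c_1
  (E2) gamma(2) = phi_1 gamma(1) + phi_2 gamma(0)
From (E1): gamma(1) = A gamma(0) + B with
  A = phi_1 / (1 - phi_2) = -0.145 / 0.725 = -0.2,   B = c_1 / (1 - phi_2) = 0 / 0.725 = 0.
Insert (E2) into (E0): gamma(0) (1 - phi_2^2) = phi_1 (1 + phi_2) gamma(1) + c_0.
  phi_1 (1 + phi_2) = (-0.145)(1.275) = -0.184875,   1 - phi_2^2 = 0.924375.
Replace gamma(1) by A gamma(0) + B and collect gamma(0):
  gamma(0) [0.924375 - (-0.184875)(-0.2)] = c_0 = 3
  gamma(0) * 0.8874 = 3
  gamma(0) = 3 / 0.8874 = 3.380663.
  gamma(1) = A gamma(0) = (-0.2)(3.380663) = -0.676133.
  gamma(2) = phi_1 gamma(1) + phi_2 gamma(0) = (-0.145)(-0.676133) + (0.275)(3.380663) = 1.027721.
Therefore gamma(2) = 1.0277 (to 4 decimal places).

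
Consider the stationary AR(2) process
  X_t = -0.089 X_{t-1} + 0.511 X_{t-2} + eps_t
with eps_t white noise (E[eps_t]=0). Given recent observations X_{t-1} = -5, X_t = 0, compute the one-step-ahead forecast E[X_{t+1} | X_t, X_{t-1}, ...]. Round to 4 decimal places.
E[X_{t+1} \mid \mathcal F_t] = -2.5550

For an AR(p) model X_t = c + sum_i phi_i X_{t-i} + eps_t, the
one-step-ahead conditional mean is
  E[X_{t+1} | X_t, ...] = c + sum_i phi_i X_{t+1-i}.
Substitute known values:
  E[X_{t+1} | ...] = (-0.089) * (0) + (0.511) * (-5)
                   = -2.5550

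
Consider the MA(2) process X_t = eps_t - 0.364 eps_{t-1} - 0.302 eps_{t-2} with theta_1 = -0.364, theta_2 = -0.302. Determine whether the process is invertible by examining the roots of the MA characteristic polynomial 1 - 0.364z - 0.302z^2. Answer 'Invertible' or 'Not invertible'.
\text{Invertible}

The MA(q) characteristic polynomial is P(z) = 1 - 0.364z - 0.302z^2.
Invertibility requires all roots to lie outside the unit circle, i.e. |z| > 1 for every root.
Set 1 + (-0.364) z + (-0.302) z^2 = 0, i.e. a z^2 + b z + c = 0 with a = -0.302, b = -0.364, c = 1.
Discriminant D = b^2 - 4ac = (-0.364)^2 - 4*(-0.302)*1 = 0.132496 - (-1.208) = 1.340496.
D >= 0, so the roots are real: z = (-b +/- sqrt(D)) / (2a) = (0.364 +/- 1.157798) / (-0.604).
  z_1 = (0.364 + 1.157798) / (-0.604) = -2.5195,   |z_1| = 2.5195.
  z_2 = (0.364 - 1.157798) / (-0.604) = 1.3142,   |z_2| = 1.3142.
Moduli of all roots: 2.5195, 1.3142.
All moduli strictly greater than 1? Yes.
Verdict: Invertible.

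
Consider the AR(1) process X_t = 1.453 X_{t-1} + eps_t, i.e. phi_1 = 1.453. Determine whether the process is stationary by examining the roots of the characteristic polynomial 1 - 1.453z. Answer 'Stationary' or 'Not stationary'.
\text{Not stationary}

The AR(p) characteristic polynomial is P(z) = 1 - 1.453z.
Stationarity requires all roots to lie outside the unit circle, i.e. |z| > 1 for every root.
This is linear in z: 1 + (-1.453) z = 0  =>  z = -1/(-1.453) = 0.688231,  |z| = 0.688231.
Moduli of all roots: 0.6882.
All moduli strictly greater than 1? No.
Verdict: Not stationary.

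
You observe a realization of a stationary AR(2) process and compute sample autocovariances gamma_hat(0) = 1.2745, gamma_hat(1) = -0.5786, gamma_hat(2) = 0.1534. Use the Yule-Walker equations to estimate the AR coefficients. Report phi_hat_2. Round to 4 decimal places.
\hat\phi_{2} = -0.1080

The Yule-Walker equations for an AR(p) process read, in matrix form,
  Gamma_p phi = r_p,   with   (Gamma_p)_{ij} = gamma(|i - j|),
                       (r_p)_i = gamma(i),   i,j = 1..p.
Substitute the sample gammas (Toeplitz matrix and right-hand side of size 2):
  Gamma_p = [[1.2745, -0.5786], [-0.5786, 1.2745]]
  r_p     = [-0.5786, 0.1534]
Written out:
  1.2745 phi_1 - 0.5786 phi_2 = -0.5786
  -0.5786 phi_1 + 1.2745 phi_2 = 0.1534
Solve by Cramer's rule:
  det = gamma(0)^2 - gamma(1)^2 = (1.2745)^2 - (-0.5786)^2 = 1.62435025 - 0.33477796 = 1.28957229
  phi_hat_1 = [gamma(1) gamma(0) - gamma(1) gamma(2)] / det = [(-0.5786)(1.2745) - (-0.5786)(0.1534)] / 1.28957229 = -0.64866846 / 1.28957229 = -0.503
  phi_hat_2 = [gamma(0) gamma(2) - gamma(1)^2] / det = [(1.2745)(0.1534) - (-0.5786)^2] / 1.28957229 = -0.13926966 / 1.28957229 = -0.108
So phi_hat = [-0.5030, -0.1080].
Therefore phi_hat_2 = -0.1080.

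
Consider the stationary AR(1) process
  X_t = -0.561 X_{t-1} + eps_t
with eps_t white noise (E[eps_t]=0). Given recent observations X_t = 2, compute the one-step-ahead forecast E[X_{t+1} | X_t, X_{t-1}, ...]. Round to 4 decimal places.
E[X_{t+1} \mid \mathcal F_t] = -1.1220

For an AR(p) model X_t = c + sum_i phi_i X_{t-i} + eps_t, the
one-step-ahead conditional mean is
  E[X_{t+1} | X_t, ...] = c + sum_i phi_i X_{t+1-i}.
Substitute known values:
  E[X_{t+1} | ...] = (-0.561) * (2)
                   = -1.1220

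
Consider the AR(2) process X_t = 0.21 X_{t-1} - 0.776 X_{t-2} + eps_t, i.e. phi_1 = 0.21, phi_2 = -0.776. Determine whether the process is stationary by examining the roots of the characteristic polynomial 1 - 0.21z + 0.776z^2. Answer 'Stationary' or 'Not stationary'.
\text{Stationary}

The AR(p) characteristic polynomial is P(z) = 1 - 0.21z + 0.776z^2.
Stationarity requires all roots to lie outside the unit circle, i.e. |z| > 1 for every root.
Set 1 + (-0.21) z + (0.776) z^2 = 0, i.e. a z^2 + b z + c = 0 with a = 0.776, b = -0.21, c = 1.
Discriminant D = b^2 - 4ac = (-0.21)^2 - 4*(0.776)*1 = 0.0441 - (3.104) = -3.0599.
D < 0, so the roots are the complex-conjugate pair z = (-b +/- i sqrt(-D)) / (2a) = 0.1353 +/- 1.1271i.
For a conjugate pair |z|^2 = z * conj(z) = (product of roots) = c/a = 1/(0.776) = 1.28866, so |z| = sqrt(1.28866) = 1.1352 for both roots.
Moduli of all roots: 1.1352, 1.1352.
All moduli strictly greater than 1? Yes.
Verdict: Stationary.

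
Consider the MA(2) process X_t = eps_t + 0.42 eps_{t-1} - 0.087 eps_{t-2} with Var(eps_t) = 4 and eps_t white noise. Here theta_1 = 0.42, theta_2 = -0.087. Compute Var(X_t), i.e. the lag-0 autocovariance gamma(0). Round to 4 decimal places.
\gamma(0) = 4.7359

For an MA(q) process X_t = eps_t + sum_i theta_i eps_{t-i} with
Var(eps_t) = sigma^2, the variance is
  gamma(0) = sigma^2 * (1 + sum_i theta_i^2).
  sum_i theta_i^2 = (0.42)^2 + (-0.087)^2 = 0.1764 + 0.007569 = 0.183969.
  gamma(0) = 4 * (1 + 0.183969) = 4 * 1.183969 = 4.735876, which rounds to 4.7359.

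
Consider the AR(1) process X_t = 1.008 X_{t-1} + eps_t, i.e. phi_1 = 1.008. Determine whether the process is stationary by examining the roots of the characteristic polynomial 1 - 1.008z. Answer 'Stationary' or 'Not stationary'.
\text{Not stationary}

The AR(p) characteristic polynomial is P(z) = 1 - 1.008z.
Stationarity requires all roots to lie outside the unit circle, i.e. |z| > 1 for every root.
This is linear in z: 1 + (-1.008) z = 0  =>  z = -1/(-1.008) = 0.992063,  |z| = 0.992063.
Moduli of all roots: 0.9921.
All moduli strictly greater than 1? No.
Verdict: Not stationary.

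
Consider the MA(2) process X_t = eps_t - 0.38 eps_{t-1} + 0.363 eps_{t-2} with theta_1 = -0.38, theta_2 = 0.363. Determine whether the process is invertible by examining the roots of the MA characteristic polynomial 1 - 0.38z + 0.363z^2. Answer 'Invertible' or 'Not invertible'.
\text{Invertible}

The MA(q) characteristic polynomial is P(z) = 1 - 0.38z + 0.363z^2.
Invertibility requires all roots to lie outside the unit circle, i.e. |z| > 1 for every root.
Set 1 + (-0.38) z + (0.363) z^2 = 0, i.e. a z^2 + b z + c = 0 with a = 0.363, b = -0.38, c = 1.
Discriminant D = b^2 - 4ac = (-0.38)^2 - 4*(0.363)*1 = 0.1444 - (1.452) = -1.3076.
D < 0, so the roots are the complex-conjugate pair z = (-b +/- i sqrt(-D)) / (2a) = 0.5234 +/- 1.5751i.
For a conjugate pair |z|^2 = z * conj(z) = (product of roots) = c/a = 1/(0.363) = 2.754821, so |z| = sqrt(2.754821) = 1.6598 for both roots.
Moduli of all roots: 1.6598, 1.6598.
All moduli strictly greater than 1? Yes.
Verdict: Invertible.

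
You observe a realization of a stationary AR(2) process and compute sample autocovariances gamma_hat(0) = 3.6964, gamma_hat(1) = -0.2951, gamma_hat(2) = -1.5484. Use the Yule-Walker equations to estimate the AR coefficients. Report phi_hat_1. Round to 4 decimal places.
\hat\phi_{1} = -0.1140

The Yule-Walker equations for an AR(p) process read, in matrix form,
  Gamma_p phi = r_p,   with   (Gamma_p)_{ij} = gamma(|i - j|),
                       (r_p)_i = gamma(i),   i,j = 1..p.
Substitute the sample gammas (Toeplitz matrix and right-hand side of size 2):
  Gamma_p = [[3.6964, -0.2951], [-0.2951, 3.6964]]
  r_p     = [-0.2951, -1.5484]
Written out:
  3.6964 phi_1 - 0.2951 phi_2 = -0.2951
  -0.2951 phi_1 + 3.6964 phi_2 = -1.5484
Solve by Cramer's rule:
  det = gamma(0)^2 - gamma(1)^2 = (3.6964)^2 - (-0.2951)^2 = 13.66337296 - 0.08708401 = 13.57628895
  phi_hat_1 = [gamma(1) gamma(0) - gamma(1) gamma(2)] / det = [(-0.2951)(3.6964) - (-0.2951)(-1.5484)] / 13.57628895 = -1.54774048 / 13.57628895 = -0.114
  phi_hat_2 = [gamma(0) gamma(2) - gamma(1)^2] / det = [(3.6964)(-1.5484) - (-0.2951)^2] / 13.57628895 = -5.81058977 / 13.57628895 = -0.428
So phi_hat = [-0.1140, -0.4280].
Therefore phi_hat_1 = -0.1140.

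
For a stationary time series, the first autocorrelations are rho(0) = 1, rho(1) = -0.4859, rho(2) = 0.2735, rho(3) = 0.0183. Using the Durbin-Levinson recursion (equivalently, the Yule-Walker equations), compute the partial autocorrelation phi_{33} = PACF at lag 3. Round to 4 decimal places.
\phi_{33} = 0.2211

The PACF at lag k is phi_{kk}, the last component of the solution
to the Yule-Walker system G_k phi = r_k where
  (G_k)_{ij} = rho(|i - j|), (r_k)_i = rho(i), i,j = 1..k.
Equivalently, Durbin-Levinson gives phi_{kk} iteratively:
  phi_{11} = rho(1)
  phi_{kk} = [rho(k) - sum_{j=1..k-1} phi_{k-1,j} rho(k-j)]
            / [1 - sum_{j=1..k-1} phi_{k-1,j} rho(j)],
  phi_{k,j} = phi_{k-1,j} - phi_{kk} phi_{k-1,k-j},  j = 1..k-1.
Step k = 1:
  phi_11 = rho(1) = -0.4859.
Step k = 2:
  phi_22 = [rho(2) - phi_11 rho(1)] / [1 - phi_11 rho(1)] = [0.2735 - (-0.4859)(-0.4859)] / [1 - (-0.4859)(-0.4859)]
         = 0.03740119 / 0.76390119 = 0.048961.
  Update: phi_21 = phi_11 - phi_22 phi_11 = -0.4859 - (0.048961)(-0.4859) = -0.46211.
Step k = 3:
  phi_33 = [rho(3) - phi_21 rho(2) - phi_22 rho(1)] / [1 - phi_21 rho(1) - phi_22 rho(2)]
    numerator   = 0.0183 - (-0.46211)(0.2735) - (0.048961)(-0.4859) = 0.16847711
    denominator = 1 - (-0.46211)(-0.4859) - (0.048961)(0.2735) = 0.76207
  phi_33 = 0.16847711 / 0.76207 = 0.2211.
Therefore phi_{33} = 0.2211.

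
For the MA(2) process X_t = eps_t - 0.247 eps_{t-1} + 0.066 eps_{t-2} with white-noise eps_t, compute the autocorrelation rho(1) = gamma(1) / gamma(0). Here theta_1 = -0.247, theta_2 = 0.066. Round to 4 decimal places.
\rho(1) = -0.2471

For an MA(q) process with theta_0 = 1, the autocovariance is
  gamma(k) = sigma^2 * sum_{i=0..q-k} theta_i * theta_{i+k},
and rho(k) = gamma(k) / gamma(0). Sigma^2 cancels.
  numerator   = (1)*(-0.247) + (-0.247)*(0.066) = -0.263302.
  denominator = (1)^2 + (-0.247)^2 + (0.066)^2 = 1.065365.
  rho(1) = -0.263302 / 1.065365 = -0.2471.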